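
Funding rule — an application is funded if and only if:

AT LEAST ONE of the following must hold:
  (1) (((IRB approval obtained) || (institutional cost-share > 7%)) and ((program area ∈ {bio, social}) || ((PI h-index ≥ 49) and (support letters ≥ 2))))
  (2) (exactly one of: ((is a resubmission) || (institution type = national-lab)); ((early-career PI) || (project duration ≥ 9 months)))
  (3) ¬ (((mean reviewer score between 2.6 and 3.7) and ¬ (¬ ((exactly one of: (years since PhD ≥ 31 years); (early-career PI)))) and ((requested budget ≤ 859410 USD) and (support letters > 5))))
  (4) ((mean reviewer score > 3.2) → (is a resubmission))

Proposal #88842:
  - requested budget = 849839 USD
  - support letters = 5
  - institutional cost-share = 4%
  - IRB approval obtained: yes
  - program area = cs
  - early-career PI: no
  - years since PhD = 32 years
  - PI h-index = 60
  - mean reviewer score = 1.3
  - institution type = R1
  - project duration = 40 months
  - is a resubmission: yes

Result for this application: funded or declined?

Atomic conditions:
  IRB approval obtained: yes → true
  institutional cost-share > 7%: 4 > 7 is false
  program area ∈ {bio, social}: cs is not in the set → false
  PI h-index ≥ 49: 60 ≥ 49 is true
  support letters ≥ 2: 5 ≥ 2 is true
  is a resubmission: yes → true
  institution type = national-lab: R1 == national-lab is false
  early-career PI: no → false
  project duration ≥ 9 months: 40 ≥ 9 is true
  mean reviewer score between 2.6 and 3.7: 1.3 in [2.6, 3.7] is false
  years since PhD ≥ 31 years: 32 ≥ 31 is true
  requested budget ≤ 859410 USD: 849839 ≤ 859410 is true
  support letters > 5: 5 > 5 is false
  mean reviewer score > 3.2: 1.3 > 3.2 is false
Combine:
[1.1] true OR false = true
[1.2.2] true AND true = true
[1.2] false OR true = true
[1] true AND true = true
[2.1] true OR false = true
[2.2] false OR true = true
[2] exactly-one(true, true) = false
[3.1.2.1.1] exactly-one(true, false) = true
[3.1.2.1] NOT true = false
[3.1.2] NOT false = true
[3.1.3] true AND false = false
[3.1] false AND true AND false = false
[3] NOT false = true
[4] false → true (antecedent false ⇒ implication holds) = true
[root] true OR false OR true OR true = true
Overall: true → funded

Funded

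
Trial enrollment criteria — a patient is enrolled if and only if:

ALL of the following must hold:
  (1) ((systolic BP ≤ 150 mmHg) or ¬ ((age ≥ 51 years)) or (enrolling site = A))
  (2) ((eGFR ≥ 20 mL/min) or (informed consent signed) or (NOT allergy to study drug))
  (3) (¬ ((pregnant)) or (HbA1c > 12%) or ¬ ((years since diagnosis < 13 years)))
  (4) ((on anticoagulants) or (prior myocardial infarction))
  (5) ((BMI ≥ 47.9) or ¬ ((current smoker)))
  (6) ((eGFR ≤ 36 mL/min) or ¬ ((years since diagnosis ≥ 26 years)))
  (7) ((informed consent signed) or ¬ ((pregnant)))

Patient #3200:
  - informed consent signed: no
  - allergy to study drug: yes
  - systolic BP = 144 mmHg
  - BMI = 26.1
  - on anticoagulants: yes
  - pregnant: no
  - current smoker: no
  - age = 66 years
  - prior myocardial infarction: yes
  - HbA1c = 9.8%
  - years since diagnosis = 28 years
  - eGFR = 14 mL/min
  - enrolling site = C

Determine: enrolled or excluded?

Excluded

Atomic conditions:
  systolic BP ≤ 150 mmHg: 144 ≤ 150 is true
  age ≥ 51 years: 66 ≥ 51 is true
  enrolling site = A: C == A is false
  eGFR ≥ 20 mL/min: 14 ≥ 20 is false
  informed consent signed: no → false
  NOT allergy to study drug: yes → false
  pregnant: no → false
  HbA1c > 12%: 9.8 > 12 is false
  years since diagnosis < 13 years: 28 < 13 is false
  on anticoagulants: yes → true
  prior myocardial infarction: yes → true
  BMI ≥ 47.9: 26.1 ≥ 47.9 is false
  current smoker: no → false
  eGFR ≤ 36 mL/min: 14 ≤ 36 is true
  years since diagnosis ≥ 26 years: 28 ≥ 26 is true
Combine:
[1.2] NOT true = false
[1] true OR false OR false = true
[2] false OR false OR false = false
[3.1] NOT false = true
[3.3] NOT false = true
[3] true OR false OR true = true
[4] true OR true = true
[5.2] NOT false = true
[5] false OR true = true
[6.2] NOT true = false
[6] true OR false = true
[7.2] NOT false = true
[7] false OR true = true
[root] true AND false AND true AND true AND true AND true AND true = false
Overall: false → excluded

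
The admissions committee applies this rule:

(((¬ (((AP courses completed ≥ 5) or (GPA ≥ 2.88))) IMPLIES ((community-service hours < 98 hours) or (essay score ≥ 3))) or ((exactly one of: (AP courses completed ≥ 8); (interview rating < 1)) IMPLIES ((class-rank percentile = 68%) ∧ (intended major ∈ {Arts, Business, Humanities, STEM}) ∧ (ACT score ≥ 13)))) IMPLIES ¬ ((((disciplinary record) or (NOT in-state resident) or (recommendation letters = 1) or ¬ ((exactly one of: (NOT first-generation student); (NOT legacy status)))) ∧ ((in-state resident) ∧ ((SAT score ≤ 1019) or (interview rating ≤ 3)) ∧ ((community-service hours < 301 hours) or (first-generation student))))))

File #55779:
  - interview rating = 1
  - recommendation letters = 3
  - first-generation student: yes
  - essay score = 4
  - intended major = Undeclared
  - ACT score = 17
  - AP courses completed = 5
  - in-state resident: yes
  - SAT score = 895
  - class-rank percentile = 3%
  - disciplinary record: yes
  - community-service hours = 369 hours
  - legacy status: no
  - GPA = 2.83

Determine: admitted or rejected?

Rejected

Atomic conditions:
  AP courses completed ≥ 5: 5 ≥ 5 is true
  GPA ≥ 2.88: 2.83 ≥ 2.88 is false
  community-service hours < 98 hours: 369 < 98 is false
  essay score ≥ 3: 4 ≥ 3 is true
  AP courses completed ≥ 8: 5 ≥ 8 is false
  interview rating < 1: 1 < 1 is false
  class-rank percentile = 68%: 3 == 68 is false
  intended major ∈ {Arts, Business, Humanities, STEM}: Undeclared is not in the set → false
  ACT score ≥ 13: 17 ≥ 13 is true
  disciplinary record: yes → true
  NOT in-state resident: yes → false
  recommendation letters = 1: 3 == 1 is false
  NOT first-generation student: yes → false
  NOT legacy status: no → true
  in-state resident: yes → true
  SAT score ≤ 1019: 895 ≤ 1019 is true
  interview rating ≤ 3: 1 ≤ 3 is true
  community-service hours < 301 hours: 369 < 301 is false
  first-generation student: yes → true
Combine:
[1.1.1.1] true OR false = true
[1.1.1] NOT true = false
[1.1.2] false OR true = true
[1.1] false → true (antecedent false ⇒ implication holds) = true
[1.2.1] exactly-one(false, false) = false
[1.2.2] false AND false AND true = false
[1.2] false → false (antecedent false ⇒ implication holds) = true
[1] true OR true = true
[2.1.1.4.1] exactly-one(false, true) = true
[2.1.1.4] NOT true = false
[2.1.1] true OR false OR false OR false = true
[2.1.2.2] true OR true = true
[2.1.2.3] false OR true = true
[2.1.2] true AND true AND true = true
[2.1] true AND true = true
[2] NOT true = false
[root] true → false = false
Overall: false → rejected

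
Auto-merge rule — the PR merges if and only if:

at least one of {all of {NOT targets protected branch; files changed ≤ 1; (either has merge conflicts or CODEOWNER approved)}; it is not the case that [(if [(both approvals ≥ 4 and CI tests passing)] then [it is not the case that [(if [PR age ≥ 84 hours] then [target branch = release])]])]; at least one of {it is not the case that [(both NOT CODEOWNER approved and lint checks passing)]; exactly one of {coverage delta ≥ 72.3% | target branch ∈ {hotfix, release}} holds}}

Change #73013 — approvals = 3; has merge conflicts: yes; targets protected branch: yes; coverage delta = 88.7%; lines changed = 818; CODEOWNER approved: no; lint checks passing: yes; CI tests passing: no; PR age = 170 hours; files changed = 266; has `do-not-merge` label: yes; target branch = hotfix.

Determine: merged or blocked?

Blocked

Atomic conditions:
  NOT targets protected branch: yes → false
  files changed ≤ 1: 266 ≤ 1 is false
  has merge conflicts: yes → true
  CODEOWNER approved: no → false
  approvals ≥ 4: 3 ≥ 4 is false
  CI tests passing: no → false
  PR age ≥ 84 hours: 170 ≥ 84 is true
  target branch = release: hotfix == release is false
  NOT CODEOWNER approved: no → true
  lint checks passing: yes → true
  coverage delta ≥ 72.3%: 88.7 ≥ 72.3 is true
  target branch ∈ {hotfix, release}: hotfix is in the set → true
Combine:
[1.3] true OR false = true
[1] false AND false AND true = false
[2.1.1] false AND false = false
[2.1.2.1] true → false = false
[2.1.2] NOT false = true
[2.1] false → true (antecedent false ⇒ implication holds) = true
[2] NOT true = false
[3.1.1] true AND true = true
[3.1] NOT true = false
[3.2] exactly-one(true, true) = false
[3] false OR false = false
[root] false OR false OR false = false
Overall: false → blocked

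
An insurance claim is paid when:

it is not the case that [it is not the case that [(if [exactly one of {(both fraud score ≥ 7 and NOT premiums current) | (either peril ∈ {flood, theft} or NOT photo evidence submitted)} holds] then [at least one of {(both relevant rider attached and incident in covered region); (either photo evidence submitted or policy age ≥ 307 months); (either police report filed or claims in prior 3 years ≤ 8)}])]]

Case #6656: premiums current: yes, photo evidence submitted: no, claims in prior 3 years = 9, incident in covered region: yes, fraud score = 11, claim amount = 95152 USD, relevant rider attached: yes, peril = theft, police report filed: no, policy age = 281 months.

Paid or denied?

Paid

Atomic conditions:
  fraud score ≥ 7: 11 ≥ 7 is true
  NOT premiums current: yes → false
  peril ∈ {flood, theft}: theft is in the set → true
  NOT photo evidence submitted: no → true
  relevant rider attached: yes → true
  incident in covered region: yes → true
  photo evidence submitted: no → false
  policy age ≥ 307 months: 281 ≥ 307 is false
  police report filed: no → false
  claims in prior 3 years ≤ 8: 9 ≤ 8 is false
Combine:
[1.1.1.1] true AND false = false
[1.1.1.2] true OR true = true
[1.1.1] exactly-one(false, true) = true
[1.1.2.1] true AND true = true
[1.1.2.2] false OR false = false
[1.1.2.3] false OR false = false
[1.1.2] true OR false OR false = true
[1.1] true → true = true
[1] NOT true = false
[root] NOT false = true
Overall: true → paid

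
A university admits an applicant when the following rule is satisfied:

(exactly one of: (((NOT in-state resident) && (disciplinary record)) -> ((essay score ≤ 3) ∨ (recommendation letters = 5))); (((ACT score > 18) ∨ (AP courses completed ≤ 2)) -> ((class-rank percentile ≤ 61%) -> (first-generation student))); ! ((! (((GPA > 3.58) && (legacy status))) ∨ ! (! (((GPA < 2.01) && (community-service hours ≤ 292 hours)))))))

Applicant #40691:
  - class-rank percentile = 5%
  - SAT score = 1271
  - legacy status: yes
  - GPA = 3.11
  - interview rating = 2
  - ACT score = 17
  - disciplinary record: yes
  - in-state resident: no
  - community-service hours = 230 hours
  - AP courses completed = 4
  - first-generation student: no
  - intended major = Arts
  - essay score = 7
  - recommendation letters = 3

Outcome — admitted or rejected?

Atomic conditions:
  NOT in-state resident: no → true
  disciplinary record: yes → true
  essay score ≤ 3: 7 ≤ 3 is false
  recommendation letters = 5: 3 == 5 is false
  ACT score > 18: 17 > 18 is false
  AP courses completed ≤ 2: 4 ≤ 2 is false
  class-rank percentile ≤ 61%: 5 ≤ 61 is true
  first-generation student: no → false
  GPA > 3.58: 3.11 > 3.58 is false
  legacy status: yes → true
  GPA < 2.01: 3.11 < 2.01 is false
  community-service hours ≤ 292 hours: 230 ≤ 292 is true
Combine:
[1.1] true AND true = true
[1.2] false OR false = false
[1] true → false = false
[2.1] false OR false = false
[2.2] true → false = false
[2] false → false (antecedent false ⇒ implication holds) = true
[3.1.1.1] false AND true = false
[3.1.1] NOT false = true
[3.1.2.1.1] false AND true = false
[3.1.2.1] NOT false = true
[3.1.2] NOT true = false
[3.1] true OR false = true
[3] NOT true = false
[root] exactly-one(false, true, false) = true
Overall: true → admitted

Admitted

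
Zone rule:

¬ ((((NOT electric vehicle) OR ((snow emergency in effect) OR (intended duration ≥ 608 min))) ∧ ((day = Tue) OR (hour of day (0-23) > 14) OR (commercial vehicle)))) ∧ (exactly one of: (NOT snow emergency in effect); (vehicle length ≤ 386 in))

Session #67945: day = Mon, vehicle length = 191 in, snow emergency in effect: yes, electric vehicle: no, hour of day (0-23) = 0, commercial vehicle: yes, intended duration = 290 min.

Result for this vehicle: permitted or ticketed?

Atomic conditions:
  NOT electric vehicle: no → true
  snow emergency in effect: yes → true
  intended duration ≥ 608 min: 290 ≥ 608 is false
  day = Tue: Mon == Tue is false
  hour of day (0-23) > 14: 0 > 14 is false
  commercial vehicle: yes → true
  NOT snow emergency in effect: yes → false
  vehicle length ≤ 386 in: 191 ≤ 386 is true
Combine:
[1.1.1.2] true OR false = true
[1.1.1] true OR true = true
[1.1.2] false OR false OR true = true
[1.1] true AND true = true
[1] NOT true = false
[2] exactly-one(false, true) = true
[root] false AND true = false
Overall: false → ticketed

Ticketed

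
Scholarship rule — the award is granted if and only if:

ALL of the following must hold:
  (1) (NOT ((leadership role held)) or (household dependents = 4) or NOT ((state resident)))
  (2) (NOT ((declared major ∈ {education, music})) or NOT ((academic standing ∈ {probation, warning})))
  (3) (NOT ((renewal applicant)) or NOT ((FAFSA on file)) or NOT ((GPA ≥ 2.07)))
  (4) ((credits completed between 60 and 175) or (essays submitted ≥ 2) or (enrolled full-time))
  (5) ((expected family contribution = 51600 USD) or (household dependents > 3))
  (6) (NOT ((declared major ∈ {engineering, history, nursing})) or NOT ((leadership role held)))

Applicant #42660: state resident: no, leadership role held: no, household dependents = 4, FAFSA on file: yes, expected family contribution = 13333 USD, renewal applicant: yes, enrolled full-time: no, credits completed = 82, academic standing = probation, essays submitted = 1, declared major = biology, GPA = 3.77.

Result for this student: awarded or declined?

Atomic conditions:
  leadership role held: no → false
  household dependents = 4: 4 == 4 is true
  state resident: no → false
  declared major ∈ {education, music}: biology is not in the set → false
  academic standing ∈ {probation, warning}: probation is in the set → true
  renewal applicant: yes → true
  FAFSA on file: yes → true
  GPA ≥ 2.07: 3.77 ≥ 2.07 is true
  credits completed between 60 and 175: 82 in [60, 175] is true
  essays submitted ≥ 2: 1 ≥ 2 is false
  enrolled full-time: no → false
  expected family contribution = 51600 USD: 13333 == 51600 is false
  household dependents > 3: 4 > 3 is true
  declared major ∈ {engineering, history, nursing}: biology is not in the set → false
Combine:
[1.1] NOT false = true
[1.3] NOT false = true
[1] true OR true OR true = true
[2.1] NOT false = true
[2.2] NOT true = false
[2] true OR false = true
[3.1] NOT true = false
[3.2] NOT true = false
[3.3] NOT true = false
[3] false OR false OR false = false
[4] true OR false OR false = true
[5] false OR true = true
[6.1] NOT false = true
[6.2] NOT false = true
[6] true OR true = true
[root] true AND true AND false AND true AND true AND true = false
Overall: false → declined

Declined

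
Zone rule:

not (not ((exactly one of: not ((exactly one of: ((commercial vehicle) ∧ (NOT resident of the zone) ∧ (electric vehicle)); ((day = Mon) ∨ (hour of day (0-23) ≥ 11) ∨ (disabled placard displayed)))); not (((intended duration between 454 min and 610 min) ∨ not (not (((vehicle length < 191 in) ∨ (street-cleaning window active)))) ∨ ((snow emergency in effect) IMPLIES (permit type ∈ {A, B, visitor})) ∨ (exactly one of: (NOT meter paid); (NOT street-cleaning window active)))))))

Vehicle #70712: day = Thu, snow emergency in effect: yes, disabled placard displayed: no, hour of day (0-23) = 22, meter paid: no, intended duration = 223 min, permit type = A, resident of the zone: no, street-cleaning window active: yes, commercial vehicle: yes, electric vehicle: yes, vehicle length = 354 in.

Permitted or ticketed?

Permitted

Atomic conditions:
  commercial vehicle: yes → true
  NOT resident of the zone: no → true
  electric vehicle: yes → true
  day = Mon: Thu == Mon is false
  hour of day (0-23) ≥ 11: 22 ≥ 11 is true
  disabled placard displayed: no → false
  intended duration between 454 min and 610 min: 223 in [454, 610] is false
  vehicle length < 191 in: 354 < 191 is false
  street-cleaning window active: yes → true
  snow emergency in effect: yes → true
  permit type ∈ {A, B, visitor}: A is in the set → true
  NOT meter paid: no → true
  NOT street-cleaning window active: yes → false
Combine:
[1.1.1.1.1] true AND true AND true = true
[1.1.1.1.2] false OR true OR false = true
[1.1.1.1] exactly-one(true, true) = false
[1.1.1] NOT false = true
[1.1.2.1.2.1.1] false OR true = true
[1.1.2.1.2.1] NOT true = false
[1.1.2.1.2] NOT false = true
[1.1.2.1.3] true → true = true
[1.1.2.1.4] exactly-one(true, false) = true
[1.1.2.1] false OR true OR true OR true = true
[1.1.2] NOT true = false
[1.1] exactly-one(true, false) = true
[1] NOT true = false
[root] NOT false = true
Overall: true → permitted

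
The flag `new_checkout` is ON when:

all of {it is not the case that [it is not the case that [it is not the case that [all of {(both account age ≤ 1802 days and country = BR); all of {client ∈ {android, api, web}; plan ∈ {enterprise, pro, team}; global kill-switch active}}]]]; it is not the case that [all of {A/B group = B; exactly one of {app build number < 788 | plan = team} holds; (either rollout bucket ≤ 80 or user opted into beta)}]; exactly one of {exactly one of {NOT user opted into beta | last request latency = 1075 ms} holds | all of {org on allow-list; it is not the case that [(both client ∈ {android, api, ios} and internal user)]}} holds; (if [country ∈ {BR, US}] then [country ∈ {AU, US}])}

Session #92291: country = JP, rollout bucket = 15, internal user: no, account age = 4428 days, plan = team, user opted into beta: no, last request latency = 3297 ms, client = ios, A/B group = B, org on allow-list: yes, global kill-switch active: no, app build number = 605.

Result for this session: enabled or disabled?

Disabled

Atomic conditions:
  account age ≤ 1802 days: 4428 ≤ 1802 is false
  country = BR: JP == BR is false
  client ∈ {android, api, web}: ios is not in the set → false
  plan ∈ {enterprise, pro, team}: team is in the set → true
  global kill-switch active: no → false
  A/B group = B: B == B is true
  app build number < 788: 605 < 788 is true
  plan = team: team == team is true
  rollout bucket ≤ 80: 15 ≤ 80 is true
  user opted into beta: no → false
  NOT user opted into beta: no → true
  last request latency = 1075 ms: 3297 == 1075 is false
  org on allow-list: yes → true
  client ∈ {android, api, ios}: ios is in the set → true
  internal user: no → false
  country ∈ {BR, US}: JP is not in the set → false
  country ∈ {AU, US}: JP is not in the set → false
Combine:
[1.1.1.1.1] false AND false = false
[1.1.1.1.2] false AND true AND false = false
[1.1.1.1] false AND false = false
[1.1.1] NOT false = true
[1.1] NOT true = false
[1] NOT false = true
[2.1.2] exactly-one(true, true) = false
[2.1.3] true OR false = true
[2.1] true AND false AND true = false
[2] NOT false = true
[3.1] exactly-one(true, false) = true
[3.2.2.1] true AND false = false
[3.2.2] NOT false = true
[3.2] true AND true = true
[3] exactly-one(true, true) = false
[4] false → false (antecedent false ⇒ implication holds) = true
[root] true AND true AND false AND true = false
Overall: false → disabled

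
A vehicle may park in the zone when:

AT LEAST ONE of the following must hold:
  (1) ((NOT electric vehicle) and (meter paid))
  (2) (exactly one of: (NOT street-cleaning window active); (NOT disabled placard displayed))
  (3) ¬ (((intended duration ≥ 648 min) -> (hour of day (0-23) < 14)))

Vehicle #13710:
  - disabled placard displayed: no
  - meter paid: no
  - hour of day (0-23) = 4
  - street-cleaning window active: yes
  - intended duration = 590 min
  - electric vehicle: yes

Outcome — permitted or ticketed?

Atomic conditions:
  NOT electric vehicle: yes → false
  meter paid: no → false
  NOT street-cleaning window active: yes → false
  NOT disabled placard displayed: no → true
  intended duration ≥ 648 min: 590 ≥ 648 is false
  hour of day (0-23) < 14: 4 < 14 is true
Combine:
[1] false AND false = false
[2] exactly-one(false, true) = true
[3.1] false → true (antecedent false ⇒ implication holds) = true
[3] NOT true = false
[root] false OR true OR false = true
Overall: true → permitted

Permitted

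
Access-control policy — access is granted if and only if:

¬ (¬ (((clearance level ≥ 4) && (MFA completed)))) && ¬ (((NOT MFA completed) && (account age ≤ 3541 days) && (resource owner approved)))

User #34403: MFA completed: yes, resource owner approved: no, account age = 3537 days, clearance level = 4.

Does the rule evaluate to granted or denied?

Granted

Atomic conditions:
  clearance level ≥ 4: 4 ≥ 4 is true
  MFA completed: yes → true
  NOT MFA completed: yes → false
  account age ≤ 3541 days: 3537 ≤ 3541 is true
  resource owner approved: no → false
Combine:
[1.1.1] true AND true = true
[1.1] NOT true = false
[1] NOT false = true
[2.1] false AND true AND false = false
[2] NOT false = true
[root] true AND true = true
Overall: true → granted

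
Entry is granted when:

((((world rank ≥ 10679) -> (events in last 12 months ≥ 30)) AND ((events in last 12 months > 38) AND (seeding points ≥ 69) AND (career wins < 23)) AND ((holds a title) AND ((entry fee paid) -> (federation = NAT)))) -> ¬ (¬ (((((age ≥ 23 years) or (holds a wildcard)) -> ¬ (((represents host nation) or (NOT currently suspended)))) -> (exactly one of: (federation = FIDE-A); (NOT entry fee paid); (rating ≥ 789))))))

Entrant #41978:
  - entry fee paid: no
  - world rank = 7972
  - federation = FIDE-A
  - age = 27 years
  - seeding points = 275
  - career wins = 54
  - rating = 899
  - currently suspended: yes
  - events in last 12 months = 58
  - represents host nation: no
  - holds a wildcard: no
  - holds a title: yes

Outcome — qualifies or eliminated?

Qualifies

Atomic conditions:
  world rank ≥ 10679: 7972 ≥ 10679 is false
  events in last 12 months ≥ 30: 58 ≥ 30 is true
  events in last 12 months > 38: 58 > 38 is true
  seeding points ≥ 69: 275 ≥ 69 is true
  career wins < 23: 54 < 23 is false
  holds a title: yes → true
  entry fee paid: no → false
  federation = NAT: FIDE-A == NAT is false
  age ≥ 23 years: 27 ≥ 23 is true
  holds a wildcard: no → false
  represents host nation: no → false
  NOT currently suspended: yes → false
  federation = FIDE-A: FIDE-A == FIDE-A is true
  NOT entry fee paid: no → true
  rating ≥ 789: 899 ≥ 789 is true
Combine:
[1.1] false → true (antecedent false ⇒ implication holds) = true
[1.2] true AND true AND false = false
[1.3.2] false → false (antecedent false ⇒ implication holds) = true
[1.3] true AND true = true
[1] true AND false AND true = false
[2.1.1.1.1] true OR false = true
[2.1.1.1.2.1] false OR false = false
[2.1.1.1.2] NOT false = true
[2.1.1.1] true → true = true
[2.1.1.2] exactly-one(true, true, true) = false
[2.1.1] true → false = false
[2.1] NOT false = true
[2] NOT true = false
[root] false → false (antecedent false ⇒ implication holds) = true
Overall: true → qualifies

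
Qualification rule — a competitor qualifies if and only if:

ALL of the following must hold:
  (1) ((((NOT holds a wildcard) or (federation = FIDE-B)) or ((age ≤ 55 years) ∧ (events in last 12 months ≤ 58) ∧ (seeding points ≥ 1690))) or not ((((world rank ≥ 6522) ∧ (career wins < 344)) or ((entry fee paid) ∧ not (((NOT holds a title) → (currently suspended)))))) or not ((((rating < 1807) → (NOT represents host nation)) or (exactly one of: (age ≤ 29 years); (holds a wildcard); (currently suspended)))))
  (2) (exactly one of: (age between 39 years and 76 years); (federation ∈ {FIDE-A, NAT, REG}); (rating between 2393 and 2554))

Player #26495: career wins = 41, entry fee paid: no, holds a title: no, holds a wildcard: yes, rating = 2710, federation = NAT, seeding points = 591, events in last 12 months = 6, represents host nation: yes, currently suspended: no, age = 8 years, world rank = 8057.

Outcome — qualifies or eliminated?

Atomic conditions:
  NOT holds a wildcard: yes → false
  federation = FIDE-B: NAT == FIDE-B is false
  age ≤ 55 years: 8 ≤ 55 is true
  events in last 12 months ≤ 58: 6 ≤ 58 is true
  seeding points ≥ 1690: 591 ≥ 1690 is false
  world rank ≥ 6522: 8057 ≥ 6522 is true
  career wins < 344: 41 < 344 is true
  entry fee paid: no → false
  NOT holds a title: no → true
  currently suspended: no → false
  rating < 1807: 2710 < 1807 is false
  NOT represents host nation: yes → false
  age ≤ 29 years: 8 ≤ 29 is true
  holds a wildcard: yes → true
  age between 39 years and 76 years: 8 in [39, 76] is false
  federation ∈ {FIDE-A, NAT, REG}: NAT is in the set → true
  rating between 2393 and 2554: 2710 in [2393, 2554] is false
Combine:
[1.1.1] false OR false = false
[1.1.2] true AND true AND false = false
[1.1] false OR false = false
[1.2.1.1] true AND true = true
[1.2.1.2.2.1] true → false = false
[1.2.1.2.2] NOT false = true
[1.2.1.2] false AND true = false
[1.2.1] true OR false = true
[1.2] NOT true = false
[1.3.1.1] false → false (antecedent false ⇒ implication holds) = true
[1.3.1.2] exactly-one(true, true, false) = false
[1.3.1] true OR false = true
[1.3] NOT true = false
[1] false OR false OR false = false
[2] exactly-one(false, true, false) = true
[root] false AND true = false
Overall: false → eliminated

Eliminated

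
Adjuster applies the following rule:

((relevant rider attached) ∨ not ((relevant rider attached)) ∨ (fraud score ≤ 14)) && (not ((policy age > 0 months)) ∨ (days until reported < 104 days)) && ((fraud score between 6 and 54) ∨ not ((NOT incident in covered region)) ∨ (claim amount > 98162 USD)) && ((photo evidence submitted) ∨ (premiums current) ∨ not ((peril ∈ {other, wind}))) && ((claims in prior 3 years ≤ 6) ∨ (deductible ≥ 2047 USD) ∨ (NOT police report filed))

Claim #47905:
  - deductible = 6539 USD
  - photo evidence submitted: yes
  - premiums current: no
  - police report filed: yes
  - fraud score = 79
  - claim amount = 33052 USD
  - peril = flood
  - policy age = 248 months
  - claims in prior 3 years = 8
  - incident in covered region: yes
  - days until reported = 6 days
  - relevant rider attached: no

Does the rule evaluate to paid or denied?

Paid

Atomic conditions:
  relevant rider attached: no → false
  fraud score ≤ 14: 79 ≤ 14 is false
  policy age > 0 months: 248 > 0 is true
  days until reported < 104 days: 6 < 104 is true
  fraud score between 6 and 54: 79 in [6, 54] is false
  NOT incident in covered region: yes → false
  claim amount > 98162 USD: 33052 > 98162 is false
  photo evidence submitted: yes → true
  premiums current: no → false
  peril ∈ {other, wind}: flood is not in the set → false
  claims in prior 3 years ≤ 6: 8 ≤ 6 is false
  deductible ≥ 2047 USD: 6539 ≥ 2047 is true
  NOT police report filed: yes → false
Combine:
[1.2] NOT false = true
[1] false OR true OR false = true
[2.1] NOT true = false
[2] false OR true = true
[3.2] NOT false = true
[3] false OR true OR false = true
[4.3] NOT false = true
[4] true OR false OR true = true
[5] false OR true OR false = true
[root] true AND true AND true AND true AND true = true
Overall: true → paid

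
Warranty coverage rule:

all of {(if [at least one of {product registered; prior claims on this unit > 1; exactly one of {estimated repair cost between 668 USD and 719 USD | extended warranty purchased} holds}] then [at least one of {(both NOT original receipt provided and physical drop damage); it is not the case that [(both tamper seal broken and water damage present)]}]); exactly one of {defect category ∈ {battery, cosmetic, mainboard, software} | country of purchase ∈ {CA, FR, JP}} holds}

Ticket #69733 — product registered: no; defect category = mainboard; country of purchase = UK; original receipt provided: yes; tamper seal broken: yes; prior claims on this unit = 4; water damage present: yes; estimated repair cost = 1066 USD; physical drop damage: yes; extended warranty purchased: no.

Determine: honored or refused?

Atomic conditions:
  product registered: no → false
  prior claims on this unit > 1: 4 > 1 is true
  estimated repair cost between 668 USD and 719 USD: 1066 in [668, 719] is false
  extended warranty purchased: no → false
  NOT original receipt provided: yes → false
  physical drop damage: yes → true
  tamper seal broken: yes → true
  water damage present: yes → true
  defect category ∈ {battery, cosmetic, mainboard, software}: mainboard is in the set → true
  country of purchase ∈ {CA, FR, JP}: UK is not in the set → false
Combine:
[1.1.3] exactly-one(false, false) = false
[1.1] false OR true OR false = true
[1.2.1] false AND true = false
[1.2.2.1] true AND true = true
[1.2.2] NOT true = false
[1.2] false OR false = false
[1] true → false = false
[2] exactly-one(true, false) = true
[root] false AND true = false
Overall: false → refused

Refused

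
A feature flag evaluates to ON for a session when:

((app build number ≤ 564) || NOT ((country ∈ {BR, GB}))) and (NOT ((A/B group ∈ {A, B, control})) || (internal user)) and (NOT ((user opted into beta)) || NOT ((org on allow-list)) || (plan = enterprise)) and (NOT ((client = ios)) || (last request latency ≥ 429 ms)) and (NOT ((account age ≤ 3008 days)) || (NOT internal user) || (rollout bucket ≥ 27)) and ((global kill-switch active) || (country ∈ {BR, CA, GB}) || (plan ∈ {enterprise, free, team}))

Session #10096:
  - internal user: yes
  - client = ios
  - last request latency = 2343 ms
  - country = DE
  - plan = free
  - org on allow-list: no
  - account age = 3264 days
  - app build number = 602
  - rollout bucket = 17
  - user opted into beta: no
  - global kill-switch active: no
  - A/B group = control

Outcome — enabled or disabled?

Enabled

Atomic conditions:
  app build number ≤ 564: 602 ≤ 564 is false
  country ∈ {BR, GB}: DE is not in the set → false
  A/B group ∈ {A, B, control}: control is in the set → true
  internal user: yes → true
  user opted into beta: no → false
  org on allow-list: no → false
  plan = enterprise: free == enterprise is false
  client = ios: ios == ios is true
  last request latency ≥ 429 ms: 2343 ≥ 429 is true
  account age ≤ 3008 days: 3264 ≤ 3008 is false
  NOT internal user: yes → false
  rollout bucket ≥ 27: 17 ≥ 27 is false
  global kill-switch active: no → false
  country ∈ {BR, CA, GB}: DE is not in the set → false
  plan ∈ {enterprise, free, team}: free is in the set → true
Combine:
[1.2] NOT false = true
[1] false OR true = true
[2.1] NOT true = false
[2] false OR true = true
[3.1] NOT false = true
[3.2] NOT false = true
[3] true OR true OR false = true
[4.1] NOT true = false
[4] false OR true = true
[5.1] NOT false = true
[5] true OR false OR false = true
[6] false OR false OR true = true
[root] true AND true AND true AND true AND true AND true = true
Overall: true → enabled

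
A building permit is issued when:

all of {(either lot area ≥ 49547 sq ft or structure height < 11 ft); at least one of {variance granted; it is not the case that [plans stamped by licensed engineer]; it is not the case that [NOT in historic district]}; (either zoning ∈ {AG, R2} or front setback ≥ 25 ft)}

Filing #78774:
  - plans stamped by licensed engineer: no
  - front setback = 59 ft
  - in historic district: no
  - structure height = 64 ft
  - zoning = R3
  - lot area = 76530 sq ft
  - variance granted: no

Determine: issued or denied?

Issued

Atomic conditions:
  lot area ≥ 49547 sq ft: 76530 ≥ 49547 is true
  structure height < 11 ft: 64 < 11 is false
  variance granted: no → false
  plans stamped by licensed engineer: no → false
  NOT in historic district: no → true
  zoning ∈ {AG, R2}: R3 is not in the set → false
  front setback ≥ 25 ft: 59 ≥ 25 is true
Combine:
[1] true OR false = true
[2.2] NOT false = true
[2.3] NOT true = false
[2] false OR true OR false = true
[3] false OR true = true
[root] true AND true AND true = true
Overall: true → issued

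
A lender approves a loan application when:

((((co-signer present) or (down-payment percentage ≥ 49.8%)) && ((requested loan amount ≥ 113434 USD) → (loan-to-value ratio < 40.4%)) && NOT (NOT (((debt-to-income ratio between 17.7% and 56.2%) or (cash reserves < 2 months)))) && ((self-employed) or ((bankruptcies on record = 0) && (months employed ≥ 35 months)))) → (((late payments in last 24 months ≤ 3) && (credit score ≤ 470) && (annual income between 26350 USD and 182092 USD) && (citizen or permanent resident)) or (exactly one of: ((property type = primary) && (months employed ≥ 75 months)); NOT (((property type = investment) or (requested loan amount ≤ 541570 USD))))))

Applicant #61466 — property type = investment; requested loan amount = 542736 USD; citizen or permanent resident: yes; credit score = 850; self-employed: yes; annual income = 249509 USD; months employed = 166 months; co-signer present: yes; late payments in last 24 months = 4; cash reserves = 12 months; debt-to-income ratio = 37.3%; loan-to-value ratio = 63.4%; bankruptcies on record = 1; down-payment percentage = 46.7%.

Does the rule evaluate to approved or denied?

Atomic conditions:
  co-signer present: yes → true
  down-payment percentage ≥ 49.8%: 46.7 ≥ 49.8 is false
  requested loan amount ≥ 113434 USD: 542736 ≥ 113434 is true
  loan-to-value ratio < 40.4%: 63.4 < 40.4 is false
  debt-to-income ratio between 17.7% and 56.2%: 37.3 in [17.7, 56.2] is true
  cash reserves < 2 months: 12 < 2 is false
  self-employed: yes → true
  bankruptcies on record = 0: 1 == 0 is false
  months employed ≥ 35 months: 166 ≥ 35 is true
  late payments in last 24 months ≤ 3: 4 ≤ 3 is false
  credit score ≤ 470: 850 ≤ 470 is false
  annual income between 26350 USD and 182092 USD: 249509 in [26350, 182092] is false
  citizen or permanent resident: yes → true
  property type = primary: investment == primary is false
  months employed ≥ 75 months: 166 ≥ 75 is true
  property type = investment: investment == investment is true
  requested loan amount ≤ 541570 USD: 542736 ≤ 541570 is false
Combine:
[1.1] true OR false = true
[1.2] true → false = false
[1.3.1.1] true OR false = true
[1.3.1] NOT true = false
[1.3] NOT false = true
[1.4.2] false AND true = false
[1.4] true OR false = true
[1] true AND false AND true AND true = false
[2.1] false AND false AND false AND true = false
[2.2.1] false AND true = false
[2.2.2.1] true OR false = true
[2.2.2] NOT true = false
[2.2] exactly-one(false, false) = false
[2] false OR false = false
[root] false → false (antecedent false ⇒ implication holds) = true
Overall: true → approved

Approved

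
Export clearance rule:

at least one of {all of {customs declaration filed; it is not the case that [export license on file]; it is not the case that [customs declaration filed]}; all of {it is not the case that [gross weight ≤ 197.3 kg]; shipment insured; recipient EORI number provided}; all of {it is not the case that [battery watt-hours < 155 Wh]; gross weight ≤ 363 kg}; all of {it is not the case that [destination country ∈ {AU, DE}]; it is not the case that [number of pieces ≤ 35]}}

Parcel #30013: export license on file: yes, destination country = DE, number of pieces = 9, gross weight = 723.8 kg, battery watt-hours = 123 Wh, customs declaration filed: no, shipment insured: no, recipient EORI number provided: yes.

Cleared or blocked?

Atomic conditions:
  customs declaration filed: no → false
  export license on file: yes → true
  gross weight ≤ 197.3 kg: 723.8 ≤ 197.3 is false
  shipment insured: no → false
  recipient EORI number provided: yes → true
  battery watt-hours < 155 Wh: 123 < 155 is true
  gross weight ≤ 363 kg: 723.8 ≤ 363 is false
  destination country ∈ {AU, DE}: DE is in the set → true
  number of pieces ≤ 35: 9 ≤ 35 is true
Combine:
[1.2] NOT true = false
[1.3] NOT false = true
[1] false AND false AND true = false
[2.1] NOT false = true
[2] true AND false AND true = false
[3.1] NOT true = false
[3] false AND false = false
[4.1] NOT true = false
[4.2] NOT true = false
[4] false AND false = false
[root] false OR false OR false OR false = false
Overall: false → blocked

Blocked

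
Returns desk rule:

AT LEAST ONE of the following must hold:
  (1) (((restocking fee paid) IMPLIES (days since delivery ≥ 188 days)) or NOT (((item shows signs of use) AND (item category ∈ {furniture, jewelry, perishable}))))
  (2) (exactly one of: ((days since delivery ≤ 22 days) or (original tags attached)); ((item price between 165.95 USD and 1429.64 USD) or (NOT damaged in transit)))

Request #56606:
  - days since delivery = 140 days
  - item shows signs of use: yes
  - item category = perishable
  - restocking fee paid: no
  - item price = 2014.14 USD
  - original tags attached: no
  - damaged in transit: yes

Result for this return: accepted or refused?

Accepted

Atomic conditions:
  restocking fee paid: no → false
  days since delivery ≥ 188 days: 140 ≥ 188 is false
  item shows signs of use: yes → true
  item category ∈ {furniture, jewelry, perishable}: perishable is in the set → true
  days since delivery ≤ 22 days: 140 ≤ 22 is false
  original tags attached: no → false
  item price between 165.95 USD and 1429.64 USD: 2014.14 in [165.95, 1429.64] is false
  NOT damaged in transit: yes → false
Combine:
[1.1] false → false (antecedent false ⇒ implication holds) = true
[1.2.1] true AND true = true
[1.2] NOT true = false
[1] true OR false = true
[2.1] false OR false = false
[2.2] false OR false = false
[2] exactly-one(false, false) = false
[root] true OR false = true
Overall: true → accepted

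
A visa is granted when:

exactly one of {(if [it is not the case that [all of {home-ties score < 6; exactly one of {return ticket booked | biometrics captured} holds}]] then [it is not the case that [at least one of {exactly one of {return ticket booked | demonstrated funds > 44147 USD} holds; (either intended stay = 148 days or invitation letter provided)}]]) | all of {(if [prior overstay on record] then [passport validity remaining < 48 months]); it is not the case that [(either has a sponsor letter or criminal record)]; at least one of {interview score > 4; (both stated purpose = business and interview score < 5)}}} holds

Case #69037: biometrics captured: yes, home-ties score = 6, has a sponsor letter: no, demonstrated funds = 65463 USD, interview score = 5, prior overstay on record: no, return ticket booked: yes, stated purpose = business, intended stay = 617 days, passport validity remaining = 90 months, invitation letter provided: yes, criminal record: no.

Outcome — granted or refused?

Atomic conditions:
  home-ties score < 6: 6 < 6 is false
  return ticket booked: yes → true
  biometrics captured: yes → true
  demonstrated funds > 44147 USD: 65463 > 44147 is true
  intended stay = 148 days: 617 == 148 is false
  invitation letter provided: yes → true
  prior overstay on record: no → false
  passport validity remaining < 48 months: 90 < 48 is false
  has a sponsor letter: no → false
  criminal record: no → false
  interview score > 4: 5 > 4 is true
  stated purpose = business: business == business is true
  interview score < 5: 5 < 5 is false
Combine:
[1.1.1.2] exactly-one(true, true) = false
[1.1.1] false AND false = false
[1.1] NOT false = true
[1.2.1.1] exactly-one(true, true) = false
[1.2.1.2] false OR true = true
[1.2.1] false OR true = true
[1.2] NOT true = false
[1] true → false = false
[2.1] false → false (antecedent false ⇒ implication holds) = true
[2.2.1] false OR false = false
[2.2] NOT false = true
[2.3.2] true AND false = false
[2.3] true OR false = true
[2] true AND true AND true = true
[root] exactly-one(false, true) = true
Overall: true → granted

Granted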